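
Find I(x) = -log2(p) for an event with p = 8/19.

Information content I(x) = -log₂(p(x))
I = -log₂(8/19) = -log₂(0.4211)
I = 1.2479 bits


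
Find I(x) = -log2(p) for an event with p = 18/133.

Information content I(x) = -log₂(p(x))
I = -log₂(18/133) = -log₂(0.1353)
I = 2.8854 bits


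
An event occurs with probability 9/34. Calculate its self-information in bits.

Information content I(x) = -log₂(p(x))
I = -log₂(9/34) = -log₂(0.2647)
I = 1.9175 bits


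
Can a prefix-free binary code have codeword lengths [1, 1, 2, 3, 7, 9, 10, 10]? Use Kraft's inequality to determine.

Kraft inequality: Σ 2^(-l_i) ≤ 1 for prefix-free code
Calculating: 2^(-1) + 2^(-1) + 2^(-2) + 2^(-3) + 2^(-7) + 2^(-9) + 2^(-10) + 2^(-10)
= 0.5 + 0.5 + 0.25 + 0.125 + 0.0078125 + 0.001953125 + 0.0009765625 + 0.0009765625
= 1.3867
Since 1.3867 > 1, prefix-free code does not exist


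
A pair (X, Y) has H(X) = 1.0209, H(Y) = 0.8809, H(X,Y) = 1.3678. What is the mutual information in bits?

I(X;Y) = H(X) + H(Y) - H(X,Y)
I(X;Y) = 1.0209 + 0.8809 - 1.3678 = 0.534 bits


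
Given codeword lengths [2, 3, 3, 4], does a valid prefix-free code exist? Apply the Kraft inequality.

Kraft inequality: Σ 2^(-l_i) ≤ 1 for prefix-free code
Calculating: 2^(-2) + 2^(-3) + 2^(-3) + 2^(-4)
= 0.25 + 0.125 + 0.125 + 0.0625
= 0.5625
Since 0.5625 ≤ 1, prefix-free code exists


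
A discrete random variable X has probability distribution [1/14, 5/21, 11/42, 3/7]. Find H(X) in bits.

H(X) = -Σ p(x) log₂ p(x)
  -1/14 × log₂(1/14) = 0.2720
  -5/21 × log₂(5/21) = 0.4929
  -11/42 × log₂(11/42) = 0.5062
  -3/7 × log₂(3/7) = 0.5239
H(X) = 1.7950 bits


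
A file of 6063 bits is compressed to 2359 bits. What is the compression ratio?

Compression ratio = Original / Compressed
= 6063 / 2359 = 2.57:1


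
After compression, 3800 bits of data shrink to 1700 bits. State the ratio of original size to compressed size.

Compression ratio = Original / Compressed
= 3800 / 1700 = 2.24:1


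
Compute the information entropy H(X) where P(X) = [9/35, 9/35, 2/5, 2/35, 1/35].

H(X) = -Σ p(x) log₂ p(x)
  -9/35 × log₂(9/35) = 0.5038
  -9/35 × log₂(9/35) = 0.5038
  -2/5 × log₂(2/5) = 0.5288
  -2/35 × log₂(2/35) = 0.2360
  -1/35 × log₂(1/35) = 0.1466
H(X) = 1.9190 bits


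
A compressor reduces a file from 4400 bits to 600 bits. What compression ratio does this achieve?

Compression ratio = Original / Compressed
= 4400 / 600 = 7.33:1


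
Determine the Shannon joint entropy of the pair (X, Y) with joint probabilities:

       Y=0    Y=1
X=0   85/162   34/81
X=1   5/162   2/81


H(X,Y) = -Σ p(x,y) log₂ p(x,y)
  p(0,0)=85/162: -0.5247 × log₂(0.5247) = 0.4882
  p(0,1)=34/81: -0.4198 × log₂(0.4198) = 0.5257
  p(1,0)=5/162: -0.0309 × log₂(0.0309) = 0.1549
  p(1,1)=2/81: -0.0247 × log₂(0.0247) = 0.1318
H(X,Y) = 1.3006 bits


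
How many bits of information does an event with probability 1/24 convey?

Information content I(x) = -log₂(p(x))
I = -log₂(1/24) = -log₂(0.0417)
I = 4.5850 bits


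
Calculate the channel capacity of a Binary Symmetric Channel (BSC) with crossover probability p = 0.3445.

For BSC with error probability p:
C = 1 - H(p) where H(p) is binary entropy
H(0.3445) = -0.3445 × log₂(0.3445) - 0.6555 × log₂(0.6555)
H(p) = 0.9291
C = 1 - 0.9291 = 0.0709 bits/use


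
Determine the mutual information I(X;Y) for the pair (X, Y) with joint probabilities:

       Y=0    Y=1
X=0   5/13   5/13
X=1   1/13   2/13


H(X) = 0.7793, H(Y) = 0.9957, H(X,Y) = 1.7605
I(X;Y) = H(X) + H(Y) - H(X,Y) = 0.0146 bits


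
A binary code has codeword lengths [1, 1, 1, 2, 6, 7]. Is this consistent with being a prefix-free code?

Kraft inequality: Σ 2^(-l_i) ≤ 1 for prefix-free code
Calculating: 2^(-1) + 2^(-1) + 2^(-1) + 2^(-2) + 2^(-6) + 2^(-7)
= 0.5 + 0.5 + 0.5 + 0.25 + 0.015625 + 0.0078125
= 1.7734
Since 1.7734 > 1, prefix-free code does not exist


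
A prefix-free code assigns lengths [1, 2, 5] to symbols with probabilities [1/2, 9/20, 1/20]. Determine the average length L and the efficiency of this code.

Average length L = Σ p_i × l_i = 1.6500 bits
Entropy H = 1.2345 bits
Efficiency η = H/L × 100% = 74.82%


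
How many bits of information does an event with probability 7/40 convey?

Information content I(x) = -log₂(p(x))
I = -log₂(7/40) = -log₂(0.1750)
I = 2.5146 bits


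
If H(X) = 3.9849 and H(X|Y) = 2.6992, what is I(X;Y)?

I(X;Y) = H(X) - H(X|Y)
I(X;Y) = 3.9849 - 2.6992 = 1.2857 bits


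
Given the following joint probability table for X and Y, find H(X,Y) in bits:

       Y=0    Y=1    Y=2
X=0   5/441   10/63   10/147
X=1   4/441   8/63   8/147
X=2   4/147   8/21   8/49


H(X,Y) = -Σ p(x,y) log₂ p(x,y)
  p(0,0)=5/441: -0.0113 × log₂(0.0113) = 0.0733
  p(0,1)=10/63: -0.1587 × log₂(0.1587) = 0.4215
  p(0,2)=10/147: -0.0680 × log₂(0.0680) = 0.2638
  p(1,0)=4/441: -0.0091 × log₂(0.0091) = 0.0615
  p(1,1)=8/63: -0.1270 × log₂(0.1270) = 0.3781
  p(1,2)=8/147: -0.0544 × log₂(0.0544) = 0.2286
  p(2,0)=4/147: -0.0272 × log₂(0.0272) = 0.1415
  p(2,1)=8/21: -0.3810 × log₂(0.3810) = 0.5304
  p(2,2)=8/49: -0.1633 × log₂(0.1633) = 0.4269
H(X,Y) = 2.5255 bits


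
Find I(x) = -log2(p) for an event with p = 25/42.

Information content I(x) = -log₂(p(x))
I = -log₂(25/42) = -log₂(0.5952)
I = 0.7485 bits


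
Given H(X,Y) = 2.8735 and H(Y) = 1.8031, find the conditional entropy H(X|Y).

Chain rule: H(X,Y) = H(X|Y) + H(Y)
H(X|Y) = H(X,Y) - H(Y) = 2.8735 - 1.8031 = 1.0704 bits


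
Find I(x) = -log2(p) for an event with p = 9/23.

Information content I(x) = -log₂(p(x))
I = -log₂(9/23) = -log₂(0.3913)
I = 1.3536 bits


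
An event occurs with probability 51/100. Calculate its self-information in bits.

Information content I(x) = -log₂(p(x))
I = -log₂(51/100) = -log₂(0.5100)
I = 0.9714 bits


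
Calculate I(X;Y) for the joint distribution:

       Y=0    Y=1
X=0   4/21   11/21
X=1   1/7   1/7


H(X) = 0.8631, H(Y) = 0.9183, H(X,Y) = 1.7464
I(X;Y) = H(X) + H(Y) - H(X,Y) = 0.0350 bits


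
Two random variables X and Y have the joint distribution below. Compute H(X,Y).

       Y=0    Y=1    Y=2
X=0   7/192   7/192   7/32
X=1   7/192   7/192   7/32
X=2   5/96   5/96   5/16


H(X,Y) = -Σ p(x,y) log₂ p(x,y)
  p(0,0)=7/192: -0.0365 × log₂(0.0365) = 0.1742
  p(0,1)=7/192: -0.0365 × log₂(0.0365) = 0.1742
  p(0,2)=7/32: -0.2188 × log₂(0.2188) = 0.4796
  p(1,0)=7/192: -0.0365 × log₂(0.0365) = 0.1742
  p(1,1)=7/192: -0.0365 × log₂(0.0365) = 0.1742
  p(1,2)=7/32: -0.2188 × log₂(0.2188) = 0.4796
  p(2,0)=5/96: -0.0521 × log₂(0.0521) = 0.2220
  p(2,1)=5/96: -0.0521 × log₂(0.0521) = 0.2220
  p(2,2)=5/16: -0.3125 × log₂(0.3125) = 0.5244
H(X,Y) = 2.6245 bits


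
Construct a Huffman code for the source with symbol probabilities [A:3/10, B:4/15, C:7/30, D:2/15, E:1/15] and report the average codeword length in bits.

Huffman tree construction:
Combine smallest probabilities repeatedly
Resulting codes:
  A: 11 (length 2)
  B: 10 (length 2)
  C: 01 (length 2)
  D: 001 (length 3)
  E: 000 (length 3)
Average length = Σ p(s) × length(s) = 2.2000 bits


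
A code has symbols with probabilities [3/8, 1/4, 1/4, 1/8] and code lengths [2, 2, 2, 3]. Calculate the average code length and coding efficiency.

Average length L = Σ p_i × l_i = 2.1250 bits
Entropy H = 1.9056 bits
Efficiency η = H/L × 100% = 89.68%


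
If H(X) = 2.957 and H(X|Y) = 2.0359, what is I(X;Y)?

I(X;Y) = H(X) - H(X|Y)
I(X;Y) = 2.957 - 2.0359 = 0.9211 bits


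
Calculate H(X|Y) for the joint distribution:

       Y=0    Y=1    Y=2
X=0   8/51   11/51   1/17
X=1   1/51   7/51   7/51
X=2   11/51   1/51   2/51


H(X|Y) = Σ_y p(y) H(X|Y=y)
  p(Y=0) = 20/51, H(X|Y=0) = 1.2192
  p(Y=1) = 19/51, H(X|Y=1) = 1.2108
  p(Y=2) = 4/17, H(X|Y=2) = 1.3844
H(X|Y) = 0.3922×1.2192 + 0.3725×1.2108 + 0.2353×1.3844 = 1.2550 bits


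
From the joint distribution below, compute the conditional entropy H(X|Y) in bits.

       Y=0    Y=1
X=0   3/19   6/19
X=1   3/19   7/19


H(X|Y) = Σ_y p(y) H(X|Y=y)
  p(Y=0) = 6/19, H(X|Y=0) = 1.0000
  p(Y=1) = 13/19, H(X|Y=1) = 0.9957
H(X|Y) = 0.3158×1.0000 + 0.6842×0.9957 = 0.9971 bits


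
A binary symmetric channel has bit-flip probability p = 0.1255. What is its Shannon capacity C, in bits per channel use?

For BSC with error probability p:
C = 1 - H(p) where H(p) is binary entropy
H(0.1255) = -0.1255 × log₂(0.1255) - 0.8745 × log₂(0.8745)
H(p) = 0.5450
C = 1 - 0.5450 = 0.4550 bits/use


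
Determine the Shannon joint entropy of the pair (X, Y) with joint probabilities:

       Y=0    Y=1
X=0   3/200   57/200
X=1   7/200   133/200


H(X,Y) = -Σ p(x,y) log₂ p(x,y)
  p(0,0)=3/200: -0.0150 × log₂(0.0150) = 0.0909
  p(0,1)=57/200: -0.2850 × log₂(0.2850) = 0.5161
  p(1,0)=7/200: -0.0350 × log₂(0.0350) = 0.1693
  p(1,1)=133/200: -0.6650 × log₂(0.6650) = 0.3914
H(X,Y) = 1.1677 bits


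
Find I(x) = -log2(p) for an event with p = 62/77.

Information content I(x) = -log₂(p(x))
I = -log₂(62/77) = -log₂(0.8052)
I = 0.3126 bits


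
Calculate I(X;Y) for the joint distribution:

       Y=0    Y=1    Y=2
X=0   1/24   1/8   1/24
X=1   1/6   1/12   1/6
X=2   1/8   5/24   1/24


H(X) = 1.5284, H(Y) = 1.5546, H(X,Y) = 2.9550
I(X;Y) = H(X) + H(Y) - H(X,Y) = 0.1280 bits


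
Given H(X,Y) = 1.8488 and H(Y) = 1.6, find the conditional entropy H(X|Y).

Chain rule: H(X,Y) = H(X|Y) + H(Y)
H(X|Y) = H(X,Y) - H(Y) = 1.8488 - 1.6 = 0.2488 bits


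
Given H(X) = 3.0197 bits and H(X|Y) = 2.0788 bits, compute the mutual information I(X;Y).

I(X;Y) = H(X) - H(X|Y)
I(X;Y) = 3.0197 - 2.0788 = 0.9409 bits


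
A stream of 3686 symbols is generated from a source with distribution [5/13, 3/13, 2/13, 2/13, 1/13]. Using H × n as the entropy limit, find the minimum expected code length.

Entropy H = 2.1339 bits/symbol
Minimum bits = H × n = 2.1339 × 3686
= 7865.69 bits


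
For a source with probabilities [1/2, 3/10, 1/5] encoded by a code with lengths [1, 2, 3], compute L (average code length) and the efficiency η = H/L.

Average length L = Σ p_i × l_i = 1.7000 bits
Entropy H = 1.4855 bits
Efficiency η = H/L × 100% = 87.38%


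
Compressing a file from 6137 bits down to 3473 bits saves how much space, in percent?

Space savings = (1 - Compressed/Original) × 100%
= (1 - 3473/6137) × 100%
= 43.41%


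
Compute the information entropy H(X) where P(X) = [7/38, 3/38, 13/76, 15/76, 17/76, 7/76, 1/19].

H(X) = -Σ p(x) log₂ p(x)
  -7/38 × log₂(7/38) = 0.4496
  -3/38 × log₂(3/38) = 0.2892
  -13/76 × log₂(13/76) = 0.4358
  -15/76 × log₂(15/76) = 0.4620
  -17/76 × log₂(17/76) = 0.4833
  -7/76 × log₂(7/76) = 0.3169
  -1/19 × log₂(1/19) = 0.2236
H(X) = 2.6603 bits


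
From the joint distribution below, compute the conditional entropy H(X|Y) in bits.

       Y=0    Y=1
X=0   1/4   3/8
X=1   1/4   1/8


H(X|Y) = Σ_y p(y) H(X|Y=y)
  p(Y=0) = 1/2, H(X|Y=0) = 1.0000
  p(Y=1) = 1/2, H(X|Y=1) = 0.8113
H(X|Y) = 0.5000×1.0000 + 0.5000×0.8113 = 0.9056 bits


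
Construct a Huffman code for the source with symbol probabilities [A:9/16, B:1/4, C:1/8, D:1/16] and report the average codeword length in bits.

Huffman tree construction:
Combine smallest probabilities repeatedly
Resulting codes:
  A: 1 (length 1)
  B: 01 (length 2)
  C: 001 (length 3)
  D: 000 (length 3)
Average length = Σ p(s) × length(s) = 1.6250 bits


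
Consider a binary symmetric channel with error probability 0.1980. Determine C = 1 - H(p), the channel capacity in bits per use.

For BSC with error probability p:
C = 1 - H(p) where H(p) is binary entropy
H(0.1980) = -0.1980 × log₂(0.1980) - 0.8020 × log₂(0.8020)
H(p) = 0.7179
C = 1 - 0.7179 = 0.2821 bits/use


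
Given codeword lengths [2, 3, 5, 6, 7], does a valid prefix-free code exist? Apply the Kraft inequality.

Kraft inequality: Σ 2^(-l_i) ≤ 1 for prefix-free code
Calculating: 2^(-2) + 2^(-3) + 2^(-5) + 2^(-6) + 2^(-7)
= 0.25 + 0.125 + 0.03125 + 0.015625 + 0.0078125
= 0.4297
Since 0.4297 ≤ 1, prefix-free code exists


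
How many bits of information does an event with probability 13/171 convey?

Information content I(x) = -log₂(p(x))
I = -log₂(13/171) = -log₂(0.0760)
I = 3.7174 bits


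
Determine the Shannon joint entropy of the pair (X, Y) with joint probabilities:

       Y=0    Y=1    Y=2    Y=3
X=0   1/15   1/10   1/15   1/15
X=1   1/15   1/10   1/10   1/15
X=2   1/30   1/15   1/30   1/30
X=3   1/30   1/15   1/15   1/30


H(X,Y) = -Σ p(x,y) log₂ p(x,y)
  p(0,0)=1/15: -0.0667 × log₂(0.0667) = 0.2605
  p(0,1)=1/10: -0.1000 × log₂(0.1000) = 0.3322
  p(0,2)=1/15: -0.0667 × log₂(0.0667) = 0.2605
  p(0,3)=1/15: -0.0667 × log₂(0.0667) = 0.2605
  p(1,0)=1/15: -0.0667 × log₂(0.0667) = 0.2605
  p(1,1)=1/10: -0.1000 × log₂(0.1000) = 0.3322
  p(1,2)=1/10: -0.1000 × log₂(0.1000) = 0.3322
  p(1,3)=1/15: -0.0667 × log₂(0.0667) = 0.2605
  p(2,0)=1/30: -0.0333 × log₂(0.0333) = 0.1636
  p(2,1)=1/15: -0.0667 × log₂(0.0667) = 0.2605
  p(2,2)=1/30: -0.0333 × log₂(0.0333) = 0.1636
  p(2,3)=1/30: -0.0333 × log₂(0.0333) = 0.1636
  p(3,0)=1/30: -0.0333 × log₂(0.0333) = 0.1636
  p(3,1)=1/15: -0.0667 × log₂(0.0667) = 0.2605
  p(3,2)=1/15: -0.0667 × log₂(0.0667) = 0.2605
  p(3,3)=1/30: -0.0333 × log₂(0.0333) = 0.1636
H(X,Y) = 3.8981 bits


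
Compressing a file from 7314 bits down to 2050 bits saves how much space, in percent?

Space savings = (1 - Compressed/Original) × 100%
= (1 - 2050/7314) × 100%
= 71.97%


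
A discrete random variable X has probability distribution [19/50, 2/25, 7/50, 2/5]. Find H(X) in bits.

H(X) = -Σ p(x) log₂ p(x)
  -19/50 × log₂(19/50) = 0.5305
  -2/25 × log₂(2/25) = 0.2915
  -7/50 × log₂(7/50) = 0.3971
  -2/5 × log₂(2/5) = 0.5288
H(X) = 1.7478 bits


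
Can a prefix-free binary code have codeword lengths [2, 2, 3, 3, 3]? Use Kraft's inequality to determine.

Kraft inequality: Σ 2^(-l_i) ≤ 1 for prefix-free code
Calculating: 2^(-2) + 2^(-2) + 2^(-3) + 2^(-3) + 2^(-3)
= 0.25 + 0.25 + 0.125 + 0.125 + 0.125
= 0.8750
Since 0.8750 ≤ 1, prefix-free code exists


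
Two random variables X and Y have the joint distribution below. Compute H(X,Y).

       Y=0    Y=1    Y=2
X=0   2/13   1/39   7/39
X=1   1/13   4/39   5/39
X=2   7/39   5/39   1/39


H(X,Y) = -Σ p(x,y) log₂ p(x,y)
  p(0,0)=2/13: -0.1538 × log₂(0.1538) = 0.4155
  p(0,1)=1/39: -0.0256 × log₂(0.0256) = 0.1355
  p(0,2)=7/39: -0.1795 × log₂(0.1795) = 0.4448
  p(1,0)=1/13: -0.0769 × log₂(0.0769) = 0.2846
  p(1,1)=4/39: -0.1026 × log₂(0.1026) = 0.3370
  p(1,2)=5/39: -0.1282 × log₂(0.1282) = 0.3799
  p(2,0)=7/39: -0.1795 × log₂(0.1795) = 0.4448
  p(2,1)=5/39: -0.1282 × log₂(0.1282) = 0.3799
  p(2,2)=1/39: -0.0256 × log₂(0.0256) = 0.1355
H(X,Y) = 2.9575 bits


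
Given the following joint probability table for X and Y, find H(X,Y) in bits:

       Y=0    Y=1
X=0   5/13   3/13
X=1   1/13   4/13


H(X,Y) = -Σ p(x,y) log₂ p(x,y)
  p(0,0)=5/13: -0.3846 × log₂(0.3846) = 0.5302
  p(0,1)=3/13: -0.2308 × log₂(0.2308) = 0.4882
  p(1,0)=1/13: -0.0769 × log₂(0.0769) = 0.2846
  p(1,1)=4/13: -0.3077 × log₂(0.3077) = 0.5232
H(X,Y) = 1.8262 bits


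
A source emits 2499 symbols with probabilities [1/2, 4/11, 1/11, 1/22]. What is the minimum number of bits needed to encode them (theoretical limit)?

Entropy H = 1.5479 bits/symbol
Minimum bits = H × n = 1.5479 × 2499
= 3868.20 bits


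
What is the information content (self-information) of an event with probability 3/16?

Information content I(x) = -log₂(p(x))
I = -log₂(3/16) = -log₂(0.1875)
I = 2.4150 bits


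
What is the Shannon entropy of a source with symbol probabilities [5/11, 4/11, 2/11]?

H(X) = -Σ p(x) log₂ p(x)
  -5/11 × log₂(5/11) = 0.5170
  -4/11 × log₂(4/11) = 0.5307
  -2/11 × log₂(2/11) = 0.4472
H(X) = 1.4949 bits


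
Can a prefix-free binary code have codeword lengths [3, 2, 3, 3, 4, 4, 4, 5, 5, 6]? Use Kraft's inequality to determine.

Kraft inequality: Σ 2^(-l_i) ≤ 1 for prefix-free code
Calculating: 2^(-3) + 2^(-2) + 2^(-3) + 2^(-3) + 2^(-4) + 2^(-4) + 2^(-4) + 2^(-5) + 2^(-5) + 2^(-6)
= 0.125 + 0.25 + 0.125 + 0.125 + 0.0625 + 0.0625 + 0.0625 + 0.03125 + 0.03125 + 0.015625
= 0.8906
Since 0.8906 ≤ 1, prefix-free code exists


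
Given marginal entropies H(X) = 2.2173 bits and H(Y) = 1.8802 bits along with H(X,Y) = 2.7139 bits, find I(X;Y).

I(X;Y) = H(X) + H(Y) - H(X,Y)
I(X;Y) = 2.2173 + 1.8802 - 2.7139 = 1.3836 bits


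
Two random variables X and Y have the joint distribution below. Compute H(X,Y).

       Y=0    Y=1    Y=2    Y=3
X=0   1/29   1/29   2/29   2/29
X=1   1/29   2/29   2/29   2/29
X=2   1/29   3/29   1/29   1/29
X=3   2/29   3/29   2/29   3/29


H(X,Y) = -Σ p(x,y) log₂ p(x,y)
  p(0,0)=1/29: -0.0345 × log₂(0.0345) = 0.1675
  p(0,1)=1/29: -0.0345 × log₂(0.0345) = 0.1675
  p(0,2)=2/29: -0.0690 × log₂(0.0690) = 0.2661
  p(0,3)=2/29: -0.0690 × log₂(0.0690) = 0.2661
  p(1,0)=1/29: -0.0345 × log₂(0.0345) = 0.1675
  p(1,1)=2/29: -0.0690 × log₂(0.0690) = 0.2661
  p(1,2)=2/29: -0.0690 × log₂(0.0690) = 0.2661
  p(1,3)=2/29: -0.0690 × log₂(0.0690) = 0.2661
  p(2,0)=1/29: -0.0345 × log₂(0.0345) = 0.1675
  p(2,1)=3/29: -0.1034 × log₂(0.1034) = 0.3386
  p(2,2)=1/29: -0.0345 × log₂(0.0345) = 0.1675
  p(2,3)=1/29: -0.0345 × log₂(0.0345) = 0.1675
  p(3,0)=2/29: -0.0690 × log₂(0.0690) = 0.2661
  p(3,1)=3/29: -0.1034 × log₂(0.1034) = 0.3386
  p(3,2)=2/29: -0.0690 × log₂(0.0690) = 0.2661
  p(3,3)=3/29: -0.1034 × log₂(0.1034) = 0.3386
H(X,Y) = 3.8833 bits


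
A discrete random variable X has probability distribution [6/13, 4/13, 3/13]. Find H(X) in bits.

H(X) = -Σ p(x) log₂ p(x)
  -6/13 × log₂(6/13) = 0.5148
  -4/13 × log₂(4/13) = 0.5232
  -3/13 × log₂(3/13) = 0.4882
H(X) = 1.5262 bits


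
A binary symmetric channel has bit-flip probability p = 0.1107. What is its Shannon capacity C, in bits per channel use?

For BSC with error probability p:
C = 1 - H(p) where H(p) is binary entropy
H(0.1107) = -0.1107 × log₂(0.1107) - 0.8893 × log₂(0.8893)
H(p) = 0.5020
C = 1 - 0.5020 = 0.4980 bits/use


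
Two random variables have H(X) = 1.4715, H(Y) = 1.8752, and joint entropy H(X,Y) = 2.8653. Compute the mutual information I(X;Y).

I(X;Y) = H(X) + H(Y) - H(X,Y)
I(X;Y) = 1.4715 + 1.8752 - 2.8653 = 0.4814 bits


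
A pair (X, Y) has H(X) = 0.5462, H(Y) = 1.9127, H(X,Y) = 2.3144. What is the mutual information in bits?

I(X;Y) = H(X) + H(Y) - H(X,Y)
I(X;Y) = 0.5462 + 1.9127 - 2.3144 = 0.1445 bits


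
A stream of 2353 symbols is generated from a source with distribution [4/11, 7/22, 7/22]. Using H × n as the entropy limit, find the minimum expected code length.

Entropy H = 1.5820 bits/symbol
Minimum bits = H × n = 1.5820 × 2353
= 3722.50 bits


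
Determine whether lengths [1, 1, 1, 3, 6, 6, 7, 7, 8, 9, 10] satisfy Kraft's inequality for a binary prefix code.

Kraft inequality: Σ 2^(-l_i) ≤ 1 for prefix-free code
Calculating: 2^(-1) + 2^(-1) + 2^(-1) + 2^(-3) + 2^(-6) + 2^(-6) + 2^(-7) + 2^(-7) + 2^(-8) + 2^(-9) + 2^(-10)
= 0.5 + 0.5 + 0.5 + 0.125 + 0.015625 + 0.015625 + 0.0078125 + 0.0078125 + 0.00390625 + 0.001953125 + 0.0009765625
= 1.6787
Since 1.6787 > 1, prefix-free code does not exist


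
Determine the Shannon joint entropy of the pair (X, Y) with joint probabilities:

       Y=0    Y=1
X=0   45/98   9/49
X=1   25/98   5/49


H(X,Y) = -Σ p(x,y) log₂ p(x,y)
  p(0,0)=45/98: -0.4592 × log₂(0.4592) = 0.5156
  p(0,1)=9/49: -0.1837 × log₂(0.1837) = 0.4490
  p(1,0)=25/98: -0.2551 × log₂(0.2551) = 0.5028
  p(1,1)=5/49: -0.1020 × log₂(0.1020) = 0.3360
H(X,Y) = 1.8034 bits


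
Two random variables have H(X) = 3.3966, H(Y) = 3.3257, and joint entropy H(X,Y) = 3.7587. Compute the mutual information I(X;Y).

I(X;Y) = H(X) + H(Y) - H(X,Y)
I(X;Y) = 3.3966 + 3.3257 - 3.7587 = 2.9636 bits


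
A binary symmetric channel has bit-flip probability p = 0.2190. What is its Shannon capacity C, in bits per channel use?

For BSC with error probability p:
C = 1 - H(p) where H(p) is binary entropy
H(0.2190) = -0.2190 × log₂(0.2190) - 0.7810 × log₂(0.7810)
H(p) = 0.7583
C = 1 - 0.7583 = 0.2417 bits/use


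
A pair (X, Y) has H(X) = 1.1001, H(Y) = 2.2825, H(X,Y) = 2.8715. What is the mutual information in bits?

I(X;Y) = H(X) + H(Y) - H(X,Y)
I(X;Y) = 1.1001 + 2.2825 - 2.8715 = 0.5111 bits


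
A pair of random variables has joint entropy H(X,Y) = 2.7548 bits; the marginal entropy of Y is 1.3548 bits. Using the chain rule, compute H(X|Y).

Chain rule: H(X,Y) = H(X|Y) + H(Y)
H(X|Y) = H(X,Y) - H(Y) = 2.7548 - 1.3548 = 1.4 bits


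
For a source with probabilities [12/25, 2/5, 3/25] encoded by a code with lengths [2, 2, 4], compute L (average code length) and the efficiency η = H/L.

Average length L = Σ p_i × l_i = 2.2400 bits
Entropy H = 1.4041 bits
Efficiency η = H/L × 100% = 62.68%


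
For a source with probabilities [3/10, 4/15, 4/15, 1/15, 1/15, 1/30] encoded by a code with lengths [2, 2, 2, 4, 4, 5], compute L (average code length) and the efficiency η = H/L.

Average length L = Σ p_i × l_i = 2.3667 bits
Entropy H = 2.2226 bits
Efficiency η = H/L × 100% = 93.91%


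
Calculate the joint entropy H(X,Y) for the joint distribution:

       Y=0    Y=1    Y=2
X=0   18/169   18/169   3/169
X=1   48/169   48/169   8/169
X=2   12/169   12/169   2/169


H(X,Y) = -Σ p(x,y) log₂ p(x,y)
  p(0,0)=18/169: -0.1065 × log₂(0.1065) = 0.3441
  p(0,1)=18/169: -0.1065 × log₂(0.1065) = 0.3441
  p(0,2)=3/169: -0.0178 × log₂(0.0178) = 0.1032
  p(1,0)=48/169: -0.2840 × log₂(0.2840) = 0.5158
  p(1,1)=48/169: -0.2840 × log₂(0.2840) = 0.5158
  p(1,2)=8/169: -0.0473 × log₂(0.0473) = 0.2083
  p(2,0)=12/169: -0.0710 × log₂(0.0710) = 0.2710
  p(2,1)=12/169: -0.0710 × log₂(0.0710) = 0.2710
  p(2,2)=2/169: -0.0118 × log₂(0.0118) = 0.0758
H(X,Y) = 2.6490 bits


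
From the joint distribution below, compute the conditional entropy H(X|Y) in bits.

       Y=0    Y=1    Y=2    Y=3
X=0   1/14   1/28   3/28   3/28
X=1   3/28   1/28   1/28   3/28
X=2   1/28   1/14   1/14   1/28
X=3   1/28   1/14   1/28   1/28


H(X|Y) = Σ_y p(y) H(X|Y=y)
  p(Y=0) = 1/4, H(X|Y=0) = 1.8424
  p(Y=1) = 3/14, H(X|Y=1) = 1.9183
  p(Y=2) = 1/4, H(X|Y=2) = 1.8424
  p(Y=3) = 2/7, H(X|Y=3) = 1.8113
H(X|Y) = 0.2500×1.8424 + 0.2143×1.9183 + 0.2500×1.8424 + 0.2857×1.8113 = 1.8498 bits


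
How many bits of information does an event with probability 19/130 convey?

Information content I(x) = -log₂(p(x))
I = -log₂(19/130) = -log₂(0.1462)
I = 2.7744 bits


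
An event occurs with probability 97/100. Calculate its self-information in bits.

Information content I(x) = -log₂(p(x))
I = -log₂(97/100) = -log₂(0.9700)
I = 0.0439 bits


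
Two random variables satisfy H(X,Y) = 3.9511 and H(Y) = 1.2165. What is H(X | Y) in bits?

Chain rule: H(X,Y) = H(X|Y) + H(Y)
H(X|Y) = H(X,Y) - H(Y) = 3.9511 - 1.2165 = 2.7346 bits


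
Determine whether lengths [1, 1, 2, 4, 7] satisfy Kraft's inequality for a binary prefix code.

Kraft inequality: Σ 2^(-l_i) ≤ 1 for prefix-free code
Calculating: 2^(-1) + 2^(-1) + 2^(-2) + 2^(-4) + 2^(-7)
= 0.5 + 0.5 + 0.25 + 0.0625 + 0.0078125
= 1.3203
Since 1.3203 > 1, prefix-free code does not exist


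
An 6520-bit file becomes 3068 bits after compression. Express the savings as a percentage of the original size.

Space savings = (1 - Compressed/Original) × 100%
= (1 - 3068/6520) × 100%
= 52.94%


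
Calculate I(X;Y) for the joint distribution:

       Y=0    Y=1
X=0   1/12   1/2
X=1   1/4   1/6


H(X) = 0.9799, H(Y) = 0.9183, H(X,Y) = 1.7296
I(X;Y) = H(X) + H(Y) - H(X,Y) = 0.1686 bits


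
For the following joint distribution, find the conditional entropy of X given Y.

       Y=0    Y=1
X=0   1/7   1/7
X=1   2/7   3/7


H(X|Y) = Σ_y p(y) H(X|Y=y)
  p(Y=0) = 3/7, H(X|Y=0) = 0.9183
  p(Y=1) = 4/7, H(X|Y=1) = 0.8113
H(X|Y) = 0.4286×0.9183 + 0.5714×0.8113 = 0.8571 bits


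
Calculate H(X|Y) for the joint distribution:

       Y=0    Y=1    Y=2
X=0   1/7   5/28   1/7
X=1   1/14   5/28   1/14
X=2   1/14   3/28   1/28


H(X|Y) = Σ_y p(y) H(X|Y=y)
  p(Y=0) = 2/7, H(X|Y=0) = 1.5000
  p(Y=1) = 13/28, H(X|Y=1) = 1.5486
  p(Y=2) = 1/4, H(X|Y=2) = 1.3788
H(X|Y) = 0.2857×1.5000 + 0.4643×1.5486 + 0.2500×1.3788 = 1.4923 bits


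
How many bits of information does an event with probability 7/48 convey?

Information content I(x) = -log₂(p(x))
I = -log₂(7/48) = -log₂(0.1458)
I = 2.7776 bits


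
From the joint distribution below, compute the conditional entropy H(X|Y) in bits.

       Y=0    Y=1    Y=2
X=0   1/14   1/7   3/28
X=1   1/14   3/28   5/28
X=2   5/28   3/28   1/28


H(X|Y) = Σ_y p(y) H(X|Y=y)
  p(Y=0) = 9/28, H(X|Y=0) = 1.4355
  p(Y=1) = 5/14, H(X|Y=1) = 1.5710
  p(Y=2) = 9/28, H(X|Y=2) = 1.3516
H(X|Y) = 0.3214×1.4355 + 0.3571×1.5710 + 0.3214×1.3516 = 1.4569 bits


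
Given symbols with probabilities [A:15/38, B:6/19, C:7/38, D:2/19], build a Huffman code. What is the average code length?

Huffman tree construction:
Combine smallest probabilities repeatedly
Resulting codes:
  A: 0 (length 1)
  B: 11 (length 2)
  C: 101 (length 3)
  D: 100 (length 3)
Average length = Σ p(s) × length(s) = 1.8947 bits


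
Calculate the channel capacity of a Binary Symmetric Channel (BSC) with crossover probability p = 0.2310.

For BSC with error probability p:
C = 1 - H(p) where H(p) is binary entropy
H(0.2310) = -0.2310 × log₂(0.2310) - 0.7690 × log₂(0.7690)
H(p) = 0.7798
C = 1 - 0.7798 = 0.2202 bits/use


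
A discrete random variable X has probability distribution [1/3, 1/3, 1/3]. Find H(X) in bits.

H(X) = -Σ p(x) log₂ p(x)
  -1/3 × log₂(1/3) = 0.5283
  -1/3 × log₂(1/3) = 0.5283
  -1/3 × log₂(1/3) = 0.5283
H(X) = 1.5850 bits


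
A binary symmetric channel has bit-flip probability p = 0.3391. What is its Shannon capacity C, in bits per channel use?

For BSC with error probability p:
C = 1 - H(p) where H(p) is binary entropy
H(0.3391) = -0.3391 × log₂(0.3391) - 0.6609 × log₂(0.6609)
H(p) = 0.9240
C = 1 - 0.9240 = 0.0760 bits/use


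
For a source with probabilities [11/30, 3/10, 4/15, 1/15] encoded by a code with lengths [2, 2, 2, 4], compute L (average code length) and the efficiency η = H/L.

Average length L = Σ p_i × l_i = 2.1333 bits
Entropy H = 1.8208 bits
Efficiency η = H/L × 100% = 85.35%


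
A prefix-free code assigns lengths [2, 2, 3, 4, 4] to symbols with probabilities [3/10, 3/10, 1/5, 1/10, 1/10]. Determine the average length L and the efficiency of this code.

Average length L = Σ p_i × l_i = 2.6000 bits
Entropy H = 2.1710 bits
Efficiency η = H/L × 100% = 83.50%


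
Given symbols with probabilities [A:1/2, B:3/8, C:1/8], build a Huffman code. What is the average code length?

Huffman tree construction:
Combine smallest probabilities repeatedly
Resulting codes:
  A: 0 (length 1)
  B: 11 (length 2)
  C: 10 (length 2)
Average length = Σ p(s) × length(s) = 1.5000 bits


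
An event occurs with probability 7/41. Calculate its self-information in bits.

Information content I(x) = -log₂(p(x))
I = -log₂(7/41) = -log₂(0.1707)
I = 2.5502 bits


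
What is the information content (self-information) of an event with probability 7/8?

Information content I(x) = -log₂(p(x))
I = -log₂(7/8) = -log₂(0.8750)
I = 0.1926 bits


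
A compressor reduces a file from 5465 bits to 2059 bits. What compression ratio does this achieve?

Compression ratio = Original / Compressed
= 5465 / 2059 = 2.65:1


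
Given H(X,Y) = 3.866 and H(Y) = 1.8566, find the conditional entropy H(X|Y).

Chain rule: H(X,Y) = H(X|Y) + H(Y)
H(X|Y) = H(X,Y) - H(Y) = 3.866 - 1.8566 = 2.0094 bits


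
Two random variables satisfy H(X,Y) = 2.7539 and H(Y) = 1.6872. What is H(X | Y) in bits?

Chain rule: H(X,Y) = H(X|Y) + H(Y)
H(X|Y) = H(X,Y) - H(Y) = 2.7539 - 1.6872 = 1.0667 bits


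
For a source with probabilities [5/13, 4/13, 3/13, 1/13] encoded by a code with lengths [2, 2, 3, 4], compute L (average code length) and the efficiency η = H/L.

Average length L = Σ p_i × l_i = 2.3846 bits
Entropy H = 1.8262 bits
Efficiency η = H/L × 100% = 76.58%


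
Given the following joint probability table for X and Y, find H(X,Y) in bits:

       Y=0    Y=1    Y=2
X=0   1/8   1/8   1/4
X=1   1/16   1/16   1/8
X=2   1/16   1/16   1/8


H(X,Y) = -Σ p(x,y) log₂ p(x,y)
  p(0,0)=1/8: -0.1250 × log₂(0.1250) = 0.3750
  p(0,1)=1/8: -0.1250 × log₂(0.1250) = 0.3750
  p(0,2)=1/4: -0.2500 × log₂(0.2500) = 0.5000
  p(1,0)=1/16: -0.0625 × log₂(0.0625) = 0.2500
  p(1,1)=1/16: -0.0625 × log₂(0.0625) = 0.2500
  p(1,2)=1/8: -0.1250 × log₂(0.1250) = 0.3750
  p(2,0)=1/16: -0.0625 × log₂(0.0625) = 0.2500
  p(2,1)=1/16: -0.0625 × log₂(0.0625) = 0.2500
  p(2,2)=1/8: -0.1250 × log₂(0.1250) = 0.3750
H(X,Y) = 3.0000 bits


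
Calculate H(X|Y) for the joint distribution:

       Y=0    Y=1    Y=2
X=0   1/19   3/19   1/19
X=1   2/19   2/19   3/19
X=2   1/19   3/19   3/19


H(X|Y) = Σ_y p(y) H(X|Y=y)
  p(Y=0) = 4/19, H(X|Y=0) = 1.5000
  p(Y=1) = 8/19, H(X|Y=1) = 1.5613
  p(Y=2) = 7/19, H(X|Y=2) = 1.4488
H(X|Y) = 0.2105×1.5000 + 0.4211×1.5613 + 0.3684×1.4488 = 1.5069 bits


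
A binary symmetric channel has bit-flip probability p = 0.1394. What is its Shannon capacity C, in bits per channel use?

For BSC with error probability p:
C = 1 - H(p) where H(p) is binary entropy
H(0.1394) = -0.1394 × log₂(0.1394) - 0.8606 × log₂(0.8606)
H(p) = 0.5827
C = 1 - 0.5827 = 0.4173 bits/use


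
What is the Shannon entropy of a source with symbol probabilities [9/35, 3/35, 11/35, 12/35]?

H(X) = -Σ p(x) log₂ p(x)
  -9/35 × log₂(9/35) = 0.5038
  -3/35 × log₂(3/35) = 0.3038
  -11/35 × log₂(11/35) = 0.5248
  -12/35 × log₂(12/35) = 0.5295
H(X) = 1.8619 bits


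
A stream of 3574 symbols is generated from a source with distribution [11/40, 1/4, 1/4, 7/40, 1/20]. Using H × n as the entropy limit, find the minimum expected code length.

Entropy H = 2.1683 bits/symbol
Minimum bits = H × n = 2.1683 × 3574
= 7749.62 bits


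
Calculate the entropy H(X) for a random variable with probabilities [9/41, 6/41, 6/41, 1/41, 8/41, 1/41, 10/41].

H(X) = -Σ p(x) log₂ p(x)
  -9/41 × log₂(9/41) = 0.4802
  -6/41 × log₂(6/41) = 0.4057
  -6/41 × log₂(6/41) = 0.4057
  -1/41 × log₂(1/41) = 0.1307
  -8/41 × log₂(8/41) = 0.4600
  -1/41 × log₂(1/41) = 0.1307
  -10/41 × log₂(10/41) = 0.4965
H(X) = 2.5095 bits


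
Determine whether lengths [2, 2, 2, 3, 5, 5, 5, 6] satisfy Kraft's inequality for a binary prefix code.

Kraft inequality: Σ 2^(-l_i) ≤ 1 for prefix-free code
Calculating: 2^(-2) + 2^(-2) + 2^(-2) + 2^(-3) + 2^(-5) + 2^(-5) + 2^(-5) + 2^(-6)
= 0.25 + 0.25 + 0.25 + 0.125 + 0.03125 + 0.03125 + 0.03125 + 0.015625
= 0.9844
Since 0.9844 ≤ 1, prefix-free code exists


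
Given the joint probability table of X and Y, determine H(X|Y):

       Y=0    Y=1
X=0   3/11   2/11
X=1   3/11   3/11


H(X|Y) = Σ_y p(y) H(X|Y=y)
  p(Y=0) = 6/11, H(X|Y=0) = 1.0000
  p(Y=1) = 5/11, H(X|Y=1) = 0.9710
H(X|Y) = 0.5455×1.0000 + 0.4545×0.9710 = 0.9868 bits


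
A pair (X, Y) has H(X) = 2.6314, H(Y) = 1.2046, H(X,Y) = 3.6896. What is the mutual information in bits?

I(X;Y) = H(X) + H(Y) - H(X,Y)
I(X;Y) = 2.6314 + 1.2046 - 3.6896 = 0.1464 bits


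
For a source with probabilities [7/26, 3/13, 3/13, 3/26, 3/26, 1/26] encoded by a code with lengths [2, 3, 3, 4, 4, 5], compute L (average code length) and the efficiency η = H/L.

Average length L = Σ p_i × l_i = 3.0385 bits
Entropy H = 2.3858 bits
Efficiency η = H/L × 100% = 78.52%


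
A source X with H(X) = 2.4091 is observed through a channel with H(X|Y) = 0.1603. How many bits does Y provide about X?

I(X;Y) = H(X) - H(X|Y)
I(X;Y) = 2.4091 - 0.1603 = 2.2488 bits


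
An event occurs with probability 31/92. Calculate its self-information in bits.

Information content I(x) = -log₂(p(x))
I = -log₂(31/92) = -log₂(0.3370)
I = 1.5694 bits


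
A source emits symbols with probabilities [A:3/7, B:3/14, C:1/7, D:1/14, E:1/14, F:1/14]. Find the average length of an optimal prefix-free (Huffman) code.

Huffman tree construction:
Combine smallest probabilities repeatedly
Resulting codes:
  A: 0 (length 1)
  B: 111 (length 3)
  C: 101 (length 3)
  D: 1100 (length 4)
  E: 1101 (length 4)
  F: 100 (length 3)
Average length = Σ p(s) × length(s) = 2.2857 bits


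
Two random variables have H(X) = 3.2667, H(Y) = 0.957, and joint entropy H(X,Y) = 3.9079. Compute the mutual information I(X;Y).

I(X;Y) = H(X) + H(Y) - H(X,Y)
I(X;Y) = 3.2667 + 0.957 - 3.9079 = 0.3158 bits


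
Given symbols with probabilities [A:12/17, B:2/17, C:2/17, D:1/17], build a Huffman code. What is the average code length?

Huffman tree construction:
Combine smallest probabilities repeatedly
Resulting codes:
  A: 1 (length 1)
  B: 011 (length 3)
  C: 00 (length 2)
  D: 010 (length 3)
Average length = Σ p(s) × length(s) = 1.4706 bits


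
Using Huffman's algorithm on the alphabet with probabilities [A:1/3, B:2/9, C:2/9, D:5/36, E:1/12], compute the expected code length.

Huffman tree construction:
Combine smallest probabilities repeatedly
Resulting codes:
  A: 11 (length 2)
  B: 00 (length 2)
  C: 01 (length 2)
  D: 101 (length 3)
  E: 100 (length 3)
Average length = Σ p(s) × length(s) = 2.2222 bits


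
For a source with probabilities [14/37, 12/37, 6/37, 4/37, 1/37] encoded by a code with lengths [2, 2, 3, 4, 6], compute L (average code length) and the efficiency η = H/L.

Average length L = Σ p_i × l_i = 2.4865 bits
Entropy H = 1.9707 bits
Efficiency η = H/L × 100% = 79.26%


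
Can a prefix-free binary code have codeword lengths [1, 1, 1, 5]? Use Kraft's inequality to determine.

Kraft inequality: Σ 2^(-l_i) ≤ 1 for prefix-free code
Calculating: 2^(-1) + 2^(-1) + 2^(-1) + 2^(-5)
= 0.5 + 0.5 + 0.5 + 0.03125
= 1.5312
Since 1.5312 > 1, prefix-free code does not exist


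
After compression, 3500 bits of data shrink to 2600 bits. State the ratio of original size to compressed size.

Compression ratio = Original / Compressed
= 3500 / 2600 = 1.35:1


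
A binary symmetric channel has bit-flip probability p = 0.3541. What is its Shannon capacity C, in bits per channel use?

For BSC with error probability p:
C = 1 - H(p) where H(p) is binary entropy
H(0.3541) = -0.3541 × log₂(0.3541) - 0.6459 × log₂(0.6459)
H(p) = 0.9377
C = 1 - 0.9377 = 0.0623 bits/use


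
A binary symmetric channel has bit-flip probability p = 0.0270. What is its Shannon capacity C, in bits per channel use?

For BSC with error probability p:
C = 1 - H(p) where H(p) is binary entropy
H(0.0270) = -0.0270 × log₂(0.0270) - 0.9730 × log₂(0.9730)
H(p) = 0.1791
C = 1 - 0.1791 = 0.8209 bits/use


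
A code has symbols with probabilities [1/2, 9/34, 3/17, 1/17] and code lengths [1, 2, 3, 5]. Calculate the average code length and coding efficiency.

Average length L = Σ p_i × l_i = 1.8529 bits
Entropy H = 1.6896 bits
Efficiency η = H/L × 100% = 91.19%


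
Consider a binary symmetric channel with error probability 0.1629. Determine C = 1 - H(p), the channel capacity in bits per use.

For BSC with error probability p:
C = 1 - H(p) where H(p) is binary entropy
H(0.1629) = -0.1629 × log₂(0.1629) - 0.8371 × log₂(0.8371)
H(p) = 0.6412
C = 1 - 0.6412 = 0.3588 bits/use


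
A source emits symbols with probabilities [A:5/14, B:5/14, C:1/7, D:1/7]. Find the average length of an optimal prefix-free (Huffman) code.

Huffman tree construction:
Combine smallest probabilities repeatedly
Resulting codes:
  A: 11 (length 2)
  B: 0 (length 1)
  C: 100 (length 3)
  D: 101 (length 3)
Average length = Σ p(s) × length(s) = 1.9286 bits


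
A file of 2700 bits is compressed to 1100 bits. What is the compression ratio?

Compression ratio = Original / Compressed
= 2700 / 1100 = 2.45:1


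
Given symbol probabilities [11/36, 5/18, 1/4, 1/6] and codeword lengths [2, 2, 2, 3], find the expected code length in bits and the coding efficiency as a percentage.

Average length L = Σ p_i × l_i = 2.1667 bits
Entropy H = 1.9668 bits
Efficiency η = H/L × 100% = 90.78%


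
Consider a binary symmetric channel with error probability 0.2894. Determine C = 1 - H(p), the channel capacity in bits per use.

For BSC with error probability p:
C = 1 - H(p) where H(p) is binary entropy
H(0.2894) = -0.2894 × log₂(0.2894) - 0.7106 × log₂(0.7106)
H(p) = 0.8679
C = 1 - 0.8679 = 0.1321 bits/use


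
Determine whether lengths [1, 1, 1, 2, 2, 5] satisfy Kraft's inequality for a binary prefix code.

Kraft inequality: Σ 2^(-l_i) ≤ 1 for prefix-free code
Calculating: 2^(-1) + 2^(-1) + 2^(-1) + 2^(-2) + 2^(-2) + 2^(-5)
= 0.5 + 0.5 + 0.5 + 0.25 + 0.25 + 0.03125
= 2.0312
Since 2.0312 > 1, prefix-free code does not exist


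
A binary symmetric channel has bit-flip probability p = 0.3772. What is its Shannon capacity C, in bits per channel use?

For BSC with error probability p:
C = 1 - H(p) where H(p) is binary entropy
H(0.3772) = -0.3772 × log₂(0.3772) - 0.6228 × log₂(0.6228)
H(p) = 0.9560
C = 1 - 0.9560 = 0.0440 bits/use


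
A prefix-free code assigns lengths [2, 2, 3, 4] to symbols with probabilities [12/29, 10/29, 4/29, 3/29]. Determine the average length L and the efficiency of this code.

Average length L = Σ p_i × l_i = 2.3448 bits
Entropy H = 1.7892 bits
Efficiency η = H/L × 100% = 76.31%


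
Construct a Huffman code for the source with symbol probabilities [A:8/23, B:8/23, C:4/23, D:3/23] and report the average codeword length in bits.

Huffman tree construction:
Combine smallest probabilities repeatedly
Resulting codes:
  A: 11 (length 2)
  B: 0 (length 1)
  C: 101 (length 3)
  D: 100 (length 3)
Average length = Σ p(s) × length(s) = 1.9565 bits


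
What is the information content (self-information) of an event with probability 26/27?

Information content I(x) = -log₂(p(x))
I = -log₂(26/27) = -log₂(0.9630)
I = 0.0544 bits


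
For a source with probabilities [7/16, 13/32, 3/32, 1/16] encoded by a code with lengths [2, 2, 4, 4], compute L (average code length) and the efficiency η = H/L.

Average length L = Σ p_i × l_i = 2.3125 bits
Entropy H = 1.6199 bits
Efficiency η = H/L × 100% = 70.05%


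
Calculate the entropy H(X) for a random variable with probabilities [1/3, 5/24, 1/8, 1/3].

H(X) = -Σ p(x) log₂ p(x)
  -1/3 × log₂(1/3) = 0.5283
  -5/24 × log₂(5/24) = 0.4715
  -1/8 × log₂(1/8) = 0.3750
  -1/3 × log₂(1/3) = 0.5283
H(X) = 1.9031 bits


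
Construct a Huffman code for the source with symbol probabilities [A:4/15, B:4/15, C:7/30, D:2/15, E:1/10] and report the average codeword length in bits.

Huffman tree construction:
Combine smallest probabilities repeatedly
Resulting codes:
  A: 10 (length 2)
  B: 11 (length 2)
  C: 00 (length 2)
  D: 011 (length 3)
  E: 010 (length 3)
Average length = Σ p(s) × length(s) = 2.2333 bits


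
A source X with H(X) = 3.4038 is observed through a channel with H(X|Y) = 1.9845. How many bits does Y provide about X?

I(X;Y) = H(X) - H(X|Y)
I(X;Y) = 3.4038 - 1.9845 = 1.4193 bits


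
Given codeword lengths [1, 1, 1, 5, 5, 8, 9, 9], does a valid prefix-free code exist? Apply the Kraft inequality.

Kraft inequality: Σ 2^(-l_i) ≤ 1 for prefix-free code
Calculating: 2^(-1) + 2^(-1) + 2^(-1) + 2^(-5) + 2^(-5) + 2^(-8) + 2^(-9) + 2^(-9)
= 0.5 + 0.5 + 0.5 + 0.03125 + 0.03125 + 0.00390625 + 0.001953125 + 0.001953125
= 1.5703
Since 1.5703 > 1, prefix-free code does not exist
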